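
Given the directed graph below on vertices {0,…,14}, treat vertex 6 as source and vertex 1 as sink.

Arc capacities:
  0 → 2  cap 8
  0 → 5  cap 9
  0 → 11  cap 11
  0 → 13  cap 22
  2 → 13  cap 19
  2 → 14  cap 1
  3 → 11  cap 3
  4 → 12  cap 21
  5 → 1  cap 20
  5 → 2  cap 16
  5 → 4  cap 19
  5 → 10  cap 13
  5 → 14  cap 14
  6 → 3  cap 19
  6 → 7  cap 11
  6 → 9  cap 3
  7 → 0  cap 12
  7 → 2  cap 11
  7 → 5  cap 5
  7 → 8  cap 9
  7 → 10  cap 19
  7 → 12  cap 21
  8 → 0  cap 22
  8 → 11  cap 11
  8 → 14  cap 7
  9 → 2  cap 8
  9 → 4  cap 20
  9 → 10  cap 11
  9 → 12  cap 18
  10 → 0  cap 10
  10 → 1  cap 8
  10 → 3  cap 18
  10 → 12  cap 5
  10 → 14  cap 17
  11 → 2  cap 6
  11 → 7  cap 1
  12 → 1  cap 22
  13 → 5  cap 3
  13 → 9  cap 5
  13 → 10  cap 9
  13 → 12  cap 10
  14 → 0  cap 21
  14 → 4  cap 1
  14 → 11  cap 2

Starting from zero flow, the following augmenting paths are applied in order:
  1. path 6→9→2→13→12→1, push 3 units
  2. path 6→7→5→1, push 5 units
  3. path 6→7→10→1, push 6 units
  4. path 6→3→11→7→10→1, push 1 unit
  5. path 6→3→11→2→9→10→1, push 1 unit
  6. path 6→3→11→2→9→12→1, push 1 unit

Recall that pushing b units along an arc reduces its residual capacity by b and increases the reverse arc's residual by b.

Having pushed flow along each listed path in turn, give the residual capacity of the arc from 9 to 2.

Residual capacity of (9,2): 7

after path 1 (6→9→2→13→12→1, push 3): res(9,2)=5
after path 2 (6→7→5→1, push 5): res(9,2)=5
after path 3 (6→7→10→1, push 6): res(9,2)=5
after path 4 (6→3→11→7→10→1, push 1): res(9,2)=5
after path 5 (6→3→11→2→9→10→1, push 1): res(9,2)=6
after path 6 (6→3→11→2→9→12→1, push 1): res(9,2)=7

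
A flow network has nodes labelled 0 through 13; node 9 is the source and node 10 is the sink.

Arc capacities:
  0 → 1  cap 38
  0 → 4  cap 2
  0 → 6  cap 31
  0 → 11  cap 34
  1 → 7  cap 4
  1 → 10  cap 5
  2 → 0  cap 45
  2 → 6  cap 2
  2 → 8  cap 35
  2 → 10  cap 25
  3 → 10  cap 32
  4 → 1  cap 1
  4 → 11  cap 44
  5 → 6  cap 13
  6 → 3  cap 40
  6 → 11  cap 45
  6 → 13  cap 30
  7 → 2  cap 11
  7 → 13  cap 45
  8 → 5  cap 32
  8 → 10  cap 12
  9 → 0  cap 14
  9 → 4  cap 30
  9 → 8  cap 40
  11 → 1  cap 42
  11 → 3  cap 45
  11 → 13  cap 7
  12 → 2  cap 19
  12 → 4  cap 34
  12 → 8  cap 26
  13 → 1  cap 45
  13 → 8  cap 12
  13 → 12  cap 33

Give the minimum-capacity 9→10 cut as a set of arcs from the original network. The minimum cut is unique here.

augment #1: 9→8→10 push 12
augment #2: 9→0→1→10 push 5
augment #3: 9→0→6→3→10 push 9
augment #4: 9→4→11→3→10 push 23
augment #5: 9→4→1→7→2→10 push 1
augment #6: 9→4→11→1→7→2→10 push 3
augment #7: 9→4→11→13→12→2→10 push 3
augment #8: 9→8→5→6→13→12→2→10 push 13
max flow = 69; residual-reachable set from 9 gives S-side
cut edges (S→T): {(5,6), (8,10), (9,0), (9,4)} total cap 69

Min-cut arcs: {(5,6), (8,10), (9,0), (9,4)} (total capacity 69)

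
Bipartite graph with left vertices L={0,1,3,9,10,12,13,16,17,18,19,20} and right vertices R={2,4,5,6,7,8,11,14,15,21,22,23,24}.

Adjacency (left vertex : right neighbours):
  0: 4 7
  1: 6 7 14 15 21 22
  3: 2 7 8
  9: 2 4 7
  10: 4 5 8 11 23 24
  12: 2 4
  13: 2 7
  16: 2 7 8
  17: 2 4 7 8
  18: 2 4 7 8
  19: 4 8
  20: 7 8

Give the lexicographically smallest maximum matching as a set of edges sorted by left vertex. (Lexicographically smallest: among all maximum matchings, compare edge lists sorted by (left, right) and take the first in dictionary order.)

Lex-smallest maximum matching: {(0,4), (1,6), (3,2), (9,7), (10,5), (16,8)}

|M| = 6 (so the lex-smallest maximum matching has 6 edges)
process left vertices in ascending order; for each, take the smallest-labelled available neighbour that still permits 6 edges overall, or leave it unmatched if none does
lex-smallest matching: {0-4, 1-6, 3-2, 9-7, 10-5, 16-8}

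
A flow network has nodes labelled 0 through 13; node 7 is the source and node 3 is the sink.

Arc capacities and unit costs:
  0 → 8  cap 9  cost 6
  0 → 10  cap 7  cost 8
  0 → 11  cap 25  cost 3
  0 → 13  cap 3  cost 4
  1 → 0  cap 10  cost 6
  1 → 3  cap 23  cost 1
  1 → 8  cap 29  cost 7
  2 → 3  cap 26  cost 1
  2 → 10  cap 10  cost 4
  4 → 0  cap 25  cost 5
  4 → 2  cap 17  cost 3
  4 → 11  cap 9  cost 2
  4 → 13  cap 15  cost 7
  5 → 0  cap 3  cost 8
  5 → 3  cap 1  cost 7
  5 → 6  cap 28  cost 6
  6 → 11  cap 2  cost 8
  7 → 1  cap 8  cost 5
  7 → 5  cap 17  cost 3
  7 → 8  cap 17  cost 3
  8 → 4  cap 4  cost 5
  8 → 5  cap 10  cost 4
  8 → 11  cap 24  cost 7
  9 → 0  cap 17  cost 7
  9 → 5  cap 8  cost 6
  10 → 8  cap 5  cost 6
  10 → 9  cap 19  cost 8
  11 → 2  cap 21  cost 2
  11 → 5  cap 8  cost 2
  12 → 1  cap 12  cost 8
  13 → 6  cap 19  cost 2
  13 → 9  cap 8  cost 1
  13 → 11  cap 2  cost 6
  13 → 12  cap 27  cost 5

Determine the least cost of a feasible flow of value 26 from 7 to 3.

shortest-cost path #1: 7→1→3 push 8 @ unit cost 6 (adds 48)
shortest-cost path #2: 7→5→3 push 1 @ unit cost 10 (adds 10)
shortest-cost path #3: 7→8→4→2→3 push 4 @ unit cost 12 (adds 48)
shortest-cost path #4: 7→8→11→2→3 push 13 @ unit cost 13 (adds 169)
total cost = 275

Minimum cost for 26 units: 275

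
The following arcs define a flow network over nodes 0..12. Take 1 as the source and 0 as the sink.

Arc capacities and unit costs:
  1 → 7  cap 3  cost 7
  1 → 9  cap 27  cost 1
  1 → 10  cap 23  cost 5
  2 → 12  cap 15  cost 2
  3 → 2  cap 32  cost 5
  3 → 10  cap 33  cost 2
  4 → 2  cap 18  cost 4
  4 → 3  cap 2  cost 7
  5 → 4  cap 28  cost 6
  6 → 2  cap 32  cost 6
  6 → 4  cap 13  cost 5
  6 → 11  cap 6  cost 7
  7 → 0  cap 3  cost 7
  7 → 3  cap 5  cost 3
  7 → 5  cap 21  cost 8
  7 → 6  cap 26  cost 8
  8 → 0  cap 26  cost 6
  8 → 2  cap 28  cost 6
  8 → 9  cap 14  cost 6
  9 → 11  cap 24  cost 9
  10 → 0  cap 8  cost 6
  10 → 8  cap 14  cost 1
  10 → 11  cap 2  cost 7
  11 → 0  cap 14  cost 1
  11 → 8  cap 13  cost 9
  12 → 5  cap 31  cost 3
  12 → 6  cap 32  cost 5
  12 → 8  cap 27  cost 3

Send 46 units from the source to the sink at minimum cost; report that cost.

shortest-cost path #1: 1→10→0 push 8 @ unit cost 11 (adds 88)
shortest-cost path #2: 1→9→11→0 push 14 @ unit cost 11 (adds 154)
shortest-cost path #3: 1→10→8→0 push 14 @ unit cost 12 (adds 168)
shortest-cost path #4: 1→7→0 push 3 @ unit cost 14 (adds 42)
shortest-cost path #5: 1→9→11→8→0 push 7 @ unit cost 25 (adds 175)
total cost = 627

Minimum cost for 46 units: 627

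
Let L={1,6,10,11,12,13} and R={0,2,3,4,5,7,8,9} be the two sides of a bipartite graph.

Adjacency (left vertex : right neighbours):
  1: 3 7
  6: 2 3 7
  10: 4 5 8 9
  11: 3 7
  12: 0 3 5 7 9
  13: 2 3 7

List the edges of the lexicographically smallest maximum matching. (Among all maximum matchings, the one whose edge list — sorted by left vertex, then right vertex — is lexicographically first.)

Lex-smallest maximum matching: {(1,3), (6,2), (10,4), (11,7), (12,0)}

|M| = 5 (so the lex-smallest maximum matching has 5 edges)
process left vertices in ascending order; for each, take the smallest-labelled available neighbour that still permits 5 edges overall, or leave it unmatched if none does
lex-smallest matching: {1-3, 6-2, 10-4, 11-7, 12-0}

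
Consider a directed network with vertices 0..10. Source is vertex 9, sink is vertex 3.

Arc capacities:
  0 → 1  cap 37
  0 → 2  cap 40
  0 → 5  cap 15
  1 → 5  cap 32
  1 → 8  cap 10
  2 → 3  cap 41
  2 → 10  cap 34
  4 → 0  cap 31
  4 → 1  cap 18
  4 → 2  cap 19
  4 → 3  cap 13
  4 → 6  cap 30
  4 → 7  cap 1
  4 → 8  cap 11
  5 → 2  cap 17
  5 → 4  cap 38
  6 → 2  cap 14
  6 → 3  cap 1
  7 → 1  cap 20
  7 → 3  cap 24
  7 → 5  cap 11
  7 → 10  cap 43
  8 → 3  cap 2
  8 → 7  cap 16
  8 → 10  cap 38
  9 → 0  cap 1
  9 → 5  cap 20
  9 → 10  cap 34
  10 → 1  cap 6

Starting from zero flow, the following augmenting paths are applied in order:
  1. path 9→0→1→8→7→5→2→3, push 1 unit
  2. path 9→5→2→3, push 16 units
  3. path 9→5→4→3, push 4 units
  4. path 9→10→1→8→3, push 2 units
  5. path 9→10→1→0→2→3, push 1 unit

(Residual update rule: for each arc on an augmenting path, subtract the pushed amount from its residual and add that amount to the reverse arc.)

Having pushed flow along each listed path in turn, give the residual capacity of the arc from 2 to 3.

Residual capacity of (2,3): 23

after path 1 (9→0→1→8→7→5→2→3, push 1): res(2,3)=40
after path 2 (9→5→2→3, push 16): res(2,3)=24
after path 3 (9→5→4→3, push 4): res(2,3)=24
after path 4 (9→10→1→8→3, push 2): res(2,3)=24
after path 5 (9→10→1→0→2→3, push 1): res(2,3)=23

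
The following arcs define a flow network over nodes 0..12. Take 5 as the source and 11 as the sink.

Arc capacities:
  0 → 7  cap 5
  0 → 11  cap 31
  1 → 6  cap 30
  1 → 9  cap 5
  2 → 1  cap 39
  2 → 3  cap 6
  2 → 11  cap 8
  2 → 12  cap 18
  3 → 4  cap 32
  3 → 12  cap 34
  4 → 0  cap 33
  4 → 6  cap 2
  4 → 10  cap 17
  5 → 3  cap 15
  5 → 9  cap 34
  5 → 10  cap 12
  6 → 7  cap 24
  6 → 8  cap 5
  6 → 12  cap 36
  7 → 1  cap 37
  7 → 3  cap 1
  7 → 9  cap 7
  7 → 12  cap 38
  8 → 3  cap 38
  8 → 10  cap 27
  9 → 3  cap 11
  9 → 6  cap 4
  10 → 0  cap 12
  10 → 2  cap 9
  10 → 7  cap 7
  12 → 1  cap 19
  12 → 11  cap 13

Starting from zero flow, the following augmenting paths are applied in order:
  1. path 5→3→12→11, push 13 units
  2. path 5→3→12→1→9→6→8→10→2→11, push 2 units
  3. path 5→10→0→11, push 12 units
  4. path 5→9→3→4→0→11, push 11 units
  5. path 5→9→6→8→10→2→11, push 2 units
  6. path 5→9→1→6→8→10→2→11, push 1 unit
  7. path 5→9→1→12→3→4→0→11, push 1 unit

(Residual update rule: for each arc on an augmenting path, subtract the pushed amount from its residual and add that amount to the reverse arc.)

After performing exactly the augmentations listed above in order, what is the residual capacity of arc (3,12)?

after path 1 (5→3→12→11, push 13): res(3,12)=21
after path 2 (5→3→12→1→9→6→8→10→2→11, push 2): res(3,12)=19
after path 3 (5→10→0→11, push 12): res(3,12)=19
after path 4 (5→9→3→4→0→11, push 11): res(3,12)=19
after path 5 (5→9→6→8→10→2→11, push 2): res(3,12)=19
after path 6 (5→9→1→6→8→10→2→11, push 1): res(3,12)=19
after path 7 (5→9→1→12→3→4→0→11, push 1): res(3,12)=20

Residual capacity of (3,12): 20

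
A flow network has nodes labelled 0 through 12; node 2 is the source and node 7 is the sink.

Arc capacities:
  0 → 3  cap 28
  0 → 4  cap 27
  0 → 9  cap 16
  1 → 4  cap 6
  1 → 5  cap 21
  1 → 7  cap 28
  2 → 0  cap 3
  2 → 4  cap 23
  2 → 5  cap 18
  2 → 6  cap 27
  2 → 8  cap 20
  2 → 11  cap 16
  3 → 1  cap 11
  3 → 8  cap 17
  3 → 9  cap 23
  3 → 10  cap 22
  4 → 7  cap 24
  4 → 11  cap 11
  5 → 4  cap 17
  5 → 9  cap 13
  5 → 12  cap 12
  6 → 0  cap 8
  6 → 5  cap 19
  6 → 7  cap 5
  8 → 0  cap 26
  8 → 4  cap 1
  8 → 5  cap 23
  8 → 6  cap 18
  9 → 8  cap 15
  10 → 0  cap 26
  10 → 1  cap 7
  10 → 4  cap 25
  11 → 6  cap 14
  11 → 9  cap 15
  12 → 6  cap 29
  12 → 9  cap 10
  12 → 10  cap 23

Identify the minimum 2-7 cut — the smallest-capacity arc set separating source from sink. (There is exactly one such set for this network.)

Min-cut arcs: {(3,1), (4,7), (6,7), (10,1)} (total capacity 47)

augment #1: 2→4→7 push 23
augment #2: 2→6→7 push 5
augment #3: 2→0→4→7 push 1
augment #4: 2→0→3→1→7 push 2
augment #5: 2→5→12→10→1→7 push 7
augment #6: 2→6→0→3→1→7 push 8
augment #7: 2→8→0→3→1→7 push 1
max flow = 47; residual-reachable set from 2 gives S-side
cut edges (S→T): {(3,1), (4,7), (6,7), (10,1)} total cap 47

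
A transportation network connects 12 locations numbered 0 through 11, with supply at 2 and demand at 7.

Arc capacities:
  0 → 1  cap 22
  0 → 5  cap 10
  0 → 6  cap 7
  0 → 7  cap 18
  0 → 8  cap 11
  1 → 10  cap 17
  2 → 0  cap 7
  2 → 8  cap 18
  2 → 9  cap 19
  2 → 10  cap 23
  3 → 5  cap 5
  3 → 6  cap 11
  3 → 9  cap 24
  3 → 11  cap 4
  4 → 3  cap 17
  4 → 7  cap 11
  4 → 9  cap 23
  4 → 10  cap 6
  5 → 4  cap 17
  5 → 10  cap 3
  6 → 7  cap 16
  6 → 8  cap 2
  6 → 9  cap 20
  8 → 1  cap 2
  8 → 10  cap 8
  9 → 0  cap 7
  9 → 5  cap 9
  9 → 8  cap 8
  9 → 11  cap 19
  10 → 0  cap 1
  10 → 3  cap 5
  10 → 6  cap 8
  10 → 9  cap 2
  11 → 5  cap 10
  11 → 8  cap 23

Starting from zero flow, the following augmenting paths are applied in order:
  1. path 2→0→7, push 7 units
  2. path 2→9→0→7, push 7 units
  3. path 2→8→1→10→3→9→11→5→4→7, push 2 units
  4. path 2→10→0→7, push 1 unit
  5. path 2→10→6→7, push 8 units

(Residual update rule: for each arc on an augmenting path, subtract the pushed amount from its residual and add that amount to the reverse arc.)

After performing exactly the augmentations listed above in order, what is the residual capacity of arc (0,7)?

after path 1 (2→0→7, push 7): res(0,7)=11
after path 2 (2→9→0→7, push 7): res(0,7)=4
after path 3 (2→8→1→10→3→9→11→5→4→7, push 2): res(0,7)=4
after path 4 (2→10→0→7, push 1): res(0,7)=3
after path 5 (2→10→6→7, push 8): res(0,7)=3

Residual capacity of (0,7): 3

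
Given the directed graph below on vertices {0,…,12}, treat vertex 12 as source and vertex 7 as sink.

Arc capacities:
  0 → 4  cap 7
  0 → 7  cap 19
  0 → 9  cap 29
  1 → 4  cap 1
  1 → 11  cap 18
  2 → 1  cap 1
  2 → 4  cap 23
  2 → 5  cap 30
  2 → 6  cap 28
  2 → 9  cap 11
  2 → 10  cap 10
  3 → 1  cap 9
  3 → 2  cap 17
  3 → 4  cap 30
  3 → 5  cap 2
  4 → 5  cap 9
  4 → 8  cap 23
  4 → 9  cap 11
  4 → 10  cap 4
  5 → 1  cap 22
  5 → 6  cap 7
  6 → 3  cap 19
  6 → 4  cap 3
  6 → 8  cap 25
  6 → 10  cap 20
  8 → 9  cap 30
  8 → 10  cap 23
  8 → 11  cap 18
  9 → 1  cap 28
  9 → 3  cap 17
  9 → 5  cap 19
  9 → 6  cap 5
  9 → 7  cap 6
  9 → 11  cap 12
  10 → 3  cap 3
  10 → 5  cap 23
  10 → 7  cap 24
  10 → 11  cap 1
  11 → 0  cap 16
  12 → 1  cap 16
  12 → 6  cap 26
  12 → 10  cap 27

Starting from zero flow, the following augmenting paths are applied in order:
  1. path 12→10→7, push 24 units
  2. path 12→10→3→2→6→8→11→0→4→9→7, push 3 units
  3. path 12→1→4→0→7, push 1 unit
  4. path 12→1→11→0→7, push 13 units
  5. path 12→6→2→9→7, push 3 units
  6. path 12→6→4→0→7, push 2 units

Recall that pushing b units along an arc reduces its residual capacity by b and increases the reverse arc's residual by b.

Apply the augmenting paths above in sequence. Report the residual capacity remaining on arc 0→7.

Residual capacity of (0,7): 3

after path 1 (12→10→7, push 24): res(0,7)=19
after path 2 (12→10→3→2→6→8→11→0→4→9→7, push 3): res(0,7)=19
after path 3 (12→1→4→0→7, push 1): res(0,7)=18
after path 4 (12→1→11→0→7, push 13): res(0,7)=5
after path 5 (12→6→2→9→7, push 3): res(0,7)=5
after path 6 (12→6→4→0→7, push 2): res(0,7)=3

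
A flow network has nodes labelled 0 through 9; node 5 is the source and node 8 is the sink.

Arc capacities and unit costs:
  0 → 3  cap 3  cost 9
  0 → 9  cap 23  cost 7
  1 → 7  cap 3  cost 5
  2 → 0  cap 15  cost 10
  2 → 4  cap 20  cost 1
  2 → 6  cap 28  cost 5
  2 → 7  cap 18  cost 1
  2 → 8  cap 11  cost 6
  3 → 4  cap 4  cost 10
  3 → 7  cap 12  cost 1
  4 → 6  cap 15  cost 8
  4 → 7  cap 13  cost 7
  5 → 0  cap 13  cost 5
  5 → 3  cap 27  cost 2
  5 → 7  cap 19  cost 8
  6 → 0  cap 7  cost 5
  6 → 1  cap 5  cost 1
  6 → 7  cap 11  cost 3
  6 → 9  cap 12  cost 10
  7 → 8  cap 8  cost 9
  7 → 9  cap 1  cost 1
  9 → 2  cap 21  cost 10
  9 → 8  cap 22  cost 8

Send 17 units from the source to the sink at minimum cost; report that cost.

Minimum cost for 17 units: 268

shortest-cost path #1: 5→3→7→8 push 8 @ unit cost 12 (adds 96)
shortest-cost path #2: 5→3→7→9→8 push 1 @ unit cost 12 (adds 12)
shortest-cost path #3: 5→0→9→8 push 8 @ unit cost 20 (adds 160)
total cost = 268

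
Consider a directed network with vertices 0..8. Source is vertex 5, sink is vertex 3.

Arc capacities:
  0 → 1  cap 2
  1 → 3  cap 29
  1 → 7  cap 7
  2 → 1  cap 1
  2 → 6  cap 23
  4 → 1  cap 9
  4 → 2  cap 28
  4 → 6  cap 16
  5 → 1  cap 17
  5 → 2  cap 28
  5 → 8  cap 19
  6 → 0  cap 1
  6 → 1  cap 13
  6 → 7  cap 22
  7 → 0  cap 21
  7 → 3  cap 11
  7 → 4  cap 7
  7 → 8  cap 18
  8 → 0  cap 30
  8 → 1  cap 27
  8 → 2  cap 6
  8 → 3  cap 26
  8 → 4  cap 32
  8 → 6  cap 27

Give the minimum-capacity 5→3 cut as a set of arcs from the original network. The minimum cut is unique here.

augment #1: 5→1→3 push 17
augment #2: 5→8→3 push 19
augment #3: 5→2→1→3 push 1
augment #4: 5→2→6→1→3 push 11
augment #5: 5→2→6→7→3 push 11
augment #6: 5→2→6→7→8→3 push 1
max flow = 60; residual-reachable set from 5 gives S-side
cut edges (S→T): {(2,1), (2,6), (5,1), (5,8)} total cap 60

Min-cut arcs: {(2,1), (2,6), (5,1), (5,8)} (total capacity 60)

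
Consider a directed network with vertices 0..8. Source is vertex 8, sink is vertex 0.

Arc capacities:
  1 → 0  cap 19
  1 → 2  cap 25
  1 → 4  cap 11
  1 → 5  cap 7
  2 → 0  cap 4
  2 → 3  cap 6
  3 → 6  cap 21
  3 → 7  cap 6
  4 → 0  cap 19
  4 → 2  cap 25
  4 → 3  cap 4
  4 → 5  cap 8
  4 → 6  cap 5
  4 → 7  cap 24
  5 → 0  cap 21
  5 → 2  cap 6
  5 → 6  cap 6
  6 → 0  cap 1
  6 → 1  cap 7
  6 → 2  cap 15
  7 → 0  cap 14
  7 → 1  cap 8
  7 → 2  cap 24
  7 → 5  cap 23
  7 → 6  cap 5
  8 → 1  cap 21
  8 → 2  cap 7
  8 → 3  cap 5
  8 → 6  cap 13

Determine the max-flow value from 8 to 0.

augment #1: 8→1→0 bottleneck 19, total now 19
augment #2: 8→2→0 bottleneck 4, total now 23
augment #3: 8→6→0 bottleneck 1, total now 24
augment #4: 8→1→4→0 bottleneck 2, total now 26
augment #5: 8→3→7→0 bottleneck 5, total now 31
augment #6: 8→2→3→7→0 bottleneck 1, total now 32
augment #7: 8→6→1→4→0 bottleneck 7, total now 39

Maximum flow value: 39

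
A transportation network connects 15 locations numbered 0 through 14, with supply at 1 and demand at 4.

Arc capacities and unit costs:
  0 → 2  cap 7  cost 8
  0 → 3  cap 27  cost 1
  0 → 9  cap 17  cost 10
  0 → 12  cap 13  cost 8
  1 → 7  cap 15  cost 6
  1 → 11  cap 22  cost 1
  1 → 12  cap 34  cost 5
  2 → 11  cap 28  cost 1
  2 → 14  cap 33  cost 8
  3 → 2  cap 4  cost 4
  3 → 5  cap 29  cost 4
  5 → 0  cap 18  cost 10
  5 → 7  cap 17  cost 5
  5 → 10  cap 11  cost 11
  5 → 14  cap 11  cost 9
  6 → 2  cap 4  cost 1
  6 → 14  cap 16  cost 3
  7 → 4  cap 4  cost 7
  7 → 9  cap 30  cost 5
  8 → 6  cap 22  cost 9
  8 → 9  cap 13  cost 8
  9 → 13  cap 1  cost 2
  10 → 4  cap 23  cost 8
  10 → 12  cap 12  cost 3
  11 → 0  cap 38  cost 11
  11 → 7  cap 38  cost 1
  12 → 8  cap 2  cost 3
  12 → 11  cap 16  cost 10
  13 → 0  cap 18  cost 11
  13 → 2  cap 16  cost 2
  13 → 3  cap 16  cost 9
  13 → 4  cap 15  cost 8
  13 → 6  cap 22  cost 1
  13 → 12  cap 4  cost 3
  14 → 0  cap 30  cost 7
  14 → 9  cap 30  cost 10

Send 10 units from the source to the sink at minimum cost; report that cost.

shortest-cost path #1: 1→11→7→4 push 4 @ unit cost 9 (adds 36)
shortest-cost path #2: 1→11→7→9→13→4 push 1 @ unit cost 17 (adds 17)
shortest-cost path #3: 1→11→0→3→5→10→4 push 5 @ unit cost 36 (adds 180)
total cost = 233

Minimum cost for 10 units: 233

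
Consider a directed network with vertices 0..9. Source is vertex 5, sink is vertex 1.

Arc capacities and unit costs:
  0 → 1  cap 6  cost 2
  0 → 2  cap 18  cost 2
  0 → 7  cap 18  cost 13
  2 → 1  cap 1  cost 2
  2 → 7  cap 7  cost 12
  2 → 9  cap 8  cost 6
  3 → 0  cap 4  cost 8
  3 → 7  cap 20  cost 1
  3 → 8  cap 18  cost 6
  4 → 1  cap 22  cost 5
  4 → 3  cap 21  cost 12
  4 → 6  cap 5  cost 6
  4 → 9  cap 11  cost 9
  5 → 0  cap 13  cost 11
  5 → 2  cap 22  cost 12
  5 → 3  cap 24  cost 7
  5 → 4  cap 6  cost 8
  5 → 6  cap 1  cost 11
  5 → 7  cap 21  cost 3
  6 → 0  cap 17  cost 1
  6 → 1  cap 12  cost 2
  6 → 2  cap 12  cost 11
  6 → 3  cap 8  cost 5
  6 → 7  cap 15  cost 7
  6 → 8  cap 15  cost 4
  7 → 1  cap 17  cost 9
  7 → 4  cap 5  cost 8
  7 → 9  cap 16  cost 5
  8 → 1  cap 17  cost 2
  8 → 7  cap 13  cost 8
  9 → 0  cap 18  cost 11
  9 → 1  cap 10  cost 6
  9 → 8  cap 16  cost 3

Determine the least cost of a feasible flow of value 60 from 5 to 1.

Minimum cost for 60 units: 859

shortest-cost path #1: 5→7→1 push 17 @ unit cost 12 (adds 204)
shortest-cost path #2: 5→6→1 push 1 @ unit cost 13 (adds 13)
shortest-cost path #3: 5→0→1 push 6 @ unit cost 13 (adds 78)
shortest-cost path #4: 5→4→1 push 6 @ unit cost 13 (adds 78)
shortest-cost path #5: 5→7→9→8→1 push 4 @ unit cost 13 (adds 52)
shortest-cost path #6: 5→2→1 push 1 @ unit cost 14 (adds 14)
shortest-cost path #7: 5→3→8→1 push 13 @ unit cost 15 (adds 195)
shortest-cost path #8: 5→3→8→9→1 push 4 @ unit cost 16 (adds 64)
shortest-cost path #9: 5→3→7→9→1 push 6 @ unit cost 19 (adds 114)
shortest-cost path #10: 5→3→7→4→1 push 1 @ unit cost 21 (adds 21)
shortest-cost path #11: 5→2→9→7→4→1 push 1 @ unit cost 26 (adds 26)
total cost = 859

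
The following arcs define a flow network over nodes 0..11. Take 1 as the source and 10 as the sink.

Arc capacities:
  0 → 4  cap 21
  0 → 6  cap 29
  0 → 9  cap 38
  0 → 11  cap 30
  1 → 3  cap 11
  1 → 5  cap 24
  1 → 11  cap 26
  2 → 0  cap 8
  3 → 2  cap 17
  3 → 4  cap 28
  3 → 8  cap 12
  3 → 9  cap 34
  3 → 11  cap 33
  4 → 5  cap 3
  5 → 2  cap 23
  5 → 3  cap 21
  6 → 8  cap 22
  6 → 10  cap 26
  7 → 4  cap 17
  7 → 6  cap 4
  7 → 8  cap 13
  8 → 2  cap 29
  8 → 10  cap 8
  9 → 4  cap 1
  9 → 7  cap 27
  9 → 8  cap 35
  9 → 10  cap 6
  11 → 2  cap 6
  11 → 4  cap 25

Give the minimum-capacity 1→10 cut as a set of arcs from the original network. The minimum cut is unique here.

augment #1: 1→3→8→10 push 8
augment #2: 1→3→9→10 push 3
augment #3: 1→5→3→9→10 push 3
augment #4: 1→5→2→0→6→10 push 8
augment #5: 1→5→3→9→7→6→10 push 4
max flow = 26; residual-reachable set from 1 gives S-side
cut edges (S→T): {(2,0), (7,6), (8,10), (9,10)} total cap 26

Min-cut arcs: {(2,0), (7,6), (8,10), (9,10)} (total capacity 26)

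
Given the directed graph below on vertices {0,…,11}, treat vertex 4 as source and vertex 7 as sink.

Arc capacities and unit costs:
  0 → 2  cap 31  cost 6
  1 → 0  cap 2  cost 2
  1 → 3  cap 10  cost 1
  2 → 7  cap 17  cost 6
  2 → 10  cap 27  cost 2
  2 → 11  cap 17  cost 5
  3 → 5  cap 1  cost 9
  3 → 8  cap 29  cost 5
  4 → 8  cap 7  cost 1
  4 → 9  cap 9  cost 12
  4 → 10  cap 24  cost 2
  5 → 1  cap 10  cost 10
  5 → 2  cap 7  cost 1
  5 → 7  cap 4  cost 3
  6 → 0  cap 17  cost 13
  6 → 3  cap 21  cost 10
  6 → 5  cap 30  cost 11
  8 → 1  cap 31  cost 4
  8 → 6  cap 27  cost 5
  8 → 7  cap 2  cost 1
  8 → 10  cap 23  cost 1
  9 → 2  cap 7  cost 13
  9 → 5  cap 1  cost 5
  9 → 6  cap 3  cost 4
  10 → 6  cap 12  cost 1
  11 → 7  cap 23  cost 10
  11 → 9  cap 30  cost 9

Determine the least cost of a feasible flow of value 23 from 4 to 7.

shortest-cost path #1: 4→8→7 push 2 @ unit cost 2 (adds 4)
shortest-cost path #2: 4→10→6→5→7 push 4 @ unit cost 17 (adds 68)
shortest-cost path #3: 4→8→1→0→2→7 push 2 @ unit cost 19 (adds 38)
shortest-cost path #4: 4→10→6→5→2→7 push 7 @ unit cost 21 (adds 147)
shortest-cost path #5: 4→10→6→0→2→7 push 1 @ unit cost 28 (adds 28)
shortest-cost path #6: 4→8→1→3→5→6→0→2→7 push 1 @ unit cost 29 (adds 29)
shortest-cost path #7: 4→9→2→7 push 6 @ unit cost 31 (adds 186)
total cost = 500

Minimum cost for 23 units: 500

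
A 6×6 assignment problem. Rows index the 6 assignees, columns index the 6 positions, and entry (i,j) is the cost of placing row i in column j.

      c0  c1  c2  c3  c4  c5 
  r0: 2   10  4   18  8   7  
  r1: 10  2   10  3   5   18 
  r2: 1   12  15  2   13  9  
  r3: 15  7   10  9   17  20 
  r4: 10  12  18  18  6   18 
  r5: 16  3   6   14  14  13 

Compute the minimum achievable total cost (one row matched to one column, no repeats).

one of 2 optimal assignments: row0→col5 (cost 7), row1→col3 (cost 3), row2→col0 (cost 1), row3→col1 (cost 7), row4→col4 (cost 6), row5→col2 (cost 6)
total = 7 + 3 + 1 + 7 + 6 + 6 = 30

Minimum assignment cost: 30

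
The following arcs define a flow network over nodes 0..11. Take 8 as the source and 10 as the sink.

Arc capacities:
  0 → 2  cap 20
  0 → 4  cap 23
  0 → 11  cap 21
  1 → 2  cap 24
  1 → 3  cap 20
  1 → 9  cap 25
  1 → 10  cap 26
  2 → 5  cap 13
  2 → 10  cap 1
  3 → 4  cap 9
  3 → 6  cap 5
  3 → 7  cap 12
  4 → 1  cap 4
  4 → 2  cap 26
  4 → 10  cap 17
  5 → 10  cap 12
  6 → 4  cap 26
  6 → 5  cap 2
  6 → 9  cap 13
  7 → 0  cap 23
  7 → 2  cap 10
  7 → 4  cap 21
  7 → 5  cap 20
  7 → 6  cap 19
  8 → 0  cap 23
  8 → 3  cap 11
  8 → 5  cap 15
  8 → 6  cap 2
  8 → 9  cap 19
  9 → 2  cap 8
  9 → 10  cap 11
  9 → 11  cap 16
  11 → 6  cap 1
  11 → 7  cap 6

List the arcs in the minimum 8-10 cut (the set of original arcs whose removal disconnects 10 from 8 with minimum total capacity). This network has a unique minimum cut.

augment #1: 8→5→10 push 12
augment #2: 8→9→10 push 11
augment #3: 8→0→2→10 push 1
augment #4: 8→0→4→10 push 17
augment #5: 8→0→4→1→10 push 4
max flow = 45; residual-reachable set from 8 gives S-side
cut edges (S→T): {(2,10), (4,1), (4,10), (5,10), (9,10)} total cap 45

Min-cut arcs: {(2,10), (4,1), (4,10), (5,10), (9,10)} (total capacity 45)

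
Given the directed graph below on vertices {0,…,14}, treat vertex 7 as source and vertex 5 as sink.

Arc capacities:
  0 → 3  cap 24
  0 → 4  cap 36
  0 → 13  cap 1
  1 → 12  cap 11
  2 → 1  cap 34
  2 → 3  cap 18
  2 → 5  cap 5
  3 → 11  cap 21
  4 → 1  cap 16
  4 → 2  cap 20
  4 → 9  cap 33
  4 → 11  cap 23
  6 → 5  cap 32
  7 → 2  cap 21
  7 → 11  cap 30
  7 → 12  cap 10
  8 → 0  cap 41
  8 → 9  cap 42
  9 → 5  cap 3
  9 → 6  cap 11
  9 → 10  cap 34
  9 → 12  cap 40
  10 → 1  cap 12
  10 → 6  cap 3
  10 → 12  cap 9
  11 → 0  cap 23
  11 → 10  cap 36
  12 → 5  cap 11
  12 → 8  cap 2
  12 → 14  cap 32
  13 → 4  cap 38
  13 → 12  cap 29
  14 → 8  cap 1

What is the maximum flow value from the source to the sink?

Maximum flow value: 33

augment #1: 7→2→5 bottleneck 5, total now 5
augment #2: 7→12→5 bottleneck 10, total now 15
augment #3: 7→2→1→12→5 bottleneck 1, total now 16
augment #4: 7→11→10→6→5 bottleneck 3, total now 19
augment #5: 7→11→0→4→9→5 bottleneck 3, total now 22
augment #6: 7→11→0→4→9→6→5 bottleneck 11, total now 33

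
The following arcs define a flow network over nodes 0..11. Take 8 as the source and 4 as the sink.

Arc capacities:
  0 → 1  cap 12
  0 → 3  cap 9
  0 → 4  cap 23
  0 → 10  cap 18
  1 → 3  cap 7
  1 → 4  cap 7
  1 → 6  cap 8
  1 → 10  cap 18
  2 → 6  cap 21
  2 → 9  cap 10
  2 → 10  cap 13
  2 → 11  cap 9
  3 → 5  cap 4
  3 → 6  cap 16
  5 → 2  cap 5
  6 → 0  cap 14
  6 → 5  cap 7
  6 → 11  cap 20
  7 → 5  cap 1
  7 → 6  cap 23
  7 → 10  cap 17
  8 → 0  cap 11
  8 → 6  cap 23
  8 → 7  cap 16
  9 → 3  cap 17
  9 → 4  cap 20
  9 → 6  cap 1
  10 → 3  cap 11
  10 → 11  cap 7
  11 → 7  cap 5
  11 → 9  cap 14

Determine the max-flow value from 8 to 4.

Maximum flow value: 44

augment #1: 8→0→4 bottleneck 11, total now 11
augment #2: 8→6→0→4 bottleneck 12, total now 23
augment #3: 8→6→0→1→4 bottleneck 2, total now 25
augment #4: 8→6→11→9→4 bottleneck 9, total now 34
augment #5: 8→7→5→2→9→4 bottleneck 1, total now 35
augment #6: 8→7→6→11→9→4 bottleneck 5, total now 40
augment #7: 8→7→6→5→2→9→4 bottleneck 4, total now 44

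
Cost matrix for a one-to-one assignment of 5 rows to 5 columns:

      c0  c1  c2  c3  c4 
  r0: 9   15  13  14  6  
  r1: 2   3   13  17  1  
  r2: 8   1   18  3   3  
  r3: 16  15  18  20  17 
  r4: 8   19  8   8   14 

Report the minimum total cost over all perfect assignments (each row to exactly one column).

optimal assignment: row0→col4 (cost 6), row1→col0 (cost 2), row2→col3 (cost 3), row3→col1 (cost 15), row4→col2 (cost 8)
total = 6 + 2 + 3 + 15 + 8 = 34

Minimum assignment cost: 34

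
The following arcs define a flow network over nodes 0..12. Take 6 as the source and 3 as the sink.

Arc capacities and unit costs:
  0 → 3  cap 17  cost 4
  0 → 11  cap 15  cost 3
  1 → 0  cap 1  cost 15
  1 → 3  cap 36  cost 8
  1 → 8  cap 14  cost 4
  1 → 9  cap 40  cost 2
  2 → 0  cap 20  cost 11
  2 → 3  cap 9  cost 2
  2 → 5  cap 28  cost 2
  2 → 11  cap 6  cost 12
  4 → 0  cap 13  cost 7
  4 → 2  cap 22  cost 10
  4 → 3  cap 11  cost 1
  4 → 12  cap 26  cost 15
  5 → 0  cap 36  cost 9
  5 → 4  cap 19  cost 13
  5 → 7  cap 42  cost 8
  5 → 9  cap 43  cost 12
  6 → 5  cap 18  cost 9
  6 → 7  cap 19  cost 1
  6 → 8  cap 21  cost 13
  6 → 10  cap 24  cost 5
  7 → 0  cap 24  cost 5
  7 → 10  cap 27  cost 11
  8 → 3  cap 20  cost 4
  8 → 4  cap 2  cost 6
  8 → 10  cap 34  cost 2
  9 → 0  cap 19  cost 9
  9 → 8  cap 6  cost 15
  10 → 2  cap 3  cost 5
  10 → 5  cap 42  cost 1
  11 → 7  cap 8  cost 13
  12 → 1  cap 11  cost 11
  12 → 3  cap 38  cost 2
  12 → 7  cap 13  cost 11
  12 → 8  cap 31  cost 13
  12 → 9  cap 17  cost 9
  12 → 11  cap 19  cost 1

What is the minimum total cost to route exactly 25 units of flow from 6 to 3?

shortest-cost path #1: 6→7→0→3 push 17 @ unit cost 10 (adds 170)
shortest-cost path #2: 6→10→2→3 push 3 @ unit cost 12 (adds 36)
shortest-cost path #3: 6→8→3 push 5 @ unit cost 17 (adds 85)
total cost = 291

Minimum cost for 25 units: 291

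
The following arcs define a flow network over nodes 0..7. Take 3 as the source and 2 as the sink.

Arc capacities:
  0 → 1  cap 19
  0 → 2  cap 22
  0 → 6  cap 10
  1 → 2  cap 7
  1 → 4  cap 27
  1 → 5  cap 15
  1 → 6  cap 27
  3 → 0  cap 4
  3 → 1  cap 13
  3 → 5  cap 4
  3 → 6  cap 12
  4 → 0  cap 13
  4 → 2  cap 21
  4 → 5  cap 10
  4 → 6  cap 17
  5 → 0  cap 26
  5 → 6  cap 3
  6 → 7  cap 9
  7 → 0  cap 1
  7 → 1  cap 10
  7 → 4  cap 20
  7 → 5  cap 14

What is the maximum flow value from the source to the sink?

Maximum flow value: 30

augment #1: 3→0→2 bottleneck 4, total now 4
augment #2: 3→1→2 bottleneck 7, total now 11
augment #3: 3→1→4→2 bottleneck 6, total now 17
augment #4: 3→5→0→2 bottleneck 4, total now 21
augment #5: 3→6→7→0→2 bottleneck 1, total now 22
augment #6: 3→6→7→4→2 bottleneck 8, total now 30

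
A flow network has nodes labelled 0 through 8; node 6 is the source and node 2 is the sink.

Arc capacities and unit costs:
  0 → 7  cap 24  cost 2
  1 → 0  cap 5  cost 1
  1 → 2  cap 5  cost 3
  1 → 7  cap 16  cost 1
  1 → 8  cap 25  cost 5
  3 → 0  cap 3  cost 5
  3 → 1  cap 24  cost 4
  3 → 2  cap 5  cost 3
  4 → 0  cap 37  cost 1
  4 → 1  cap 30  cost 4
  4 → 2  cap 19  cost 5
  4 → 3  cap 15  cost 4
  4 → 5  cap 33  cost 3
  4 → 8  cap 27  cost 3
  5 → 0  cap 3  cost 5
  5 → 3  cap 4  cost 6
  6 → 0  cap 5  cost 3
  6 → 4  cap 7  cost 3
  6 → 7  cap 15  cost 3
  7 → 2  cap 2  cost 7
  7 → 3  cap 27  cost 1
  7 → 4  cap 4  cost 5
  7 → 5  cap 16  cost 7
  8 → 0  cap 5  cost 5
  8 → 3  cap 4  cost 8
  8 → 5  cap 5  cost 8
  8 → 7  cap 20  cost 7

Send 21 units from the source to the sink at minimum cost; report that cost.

shortest-cost path #1: 6→7→3→2 push 5 @ unit cost 7 (adds 35)
shortest-cost path #2: 6→4→2 push 7 @ unit cost 8 (adds 56)
shortest-cost path #3: 6→7→2 push 2 @ unit cost 10 (adds 20)
shortest-cost path #4: 6→7→3→1→2 push 5 @ unit cost 11 (adds 55)
shortest-cost path #5: 6→7→4→2 push 2 @ unit cost 13 (adds 26)
total cost = 192

Minimum cost for 21 units: 192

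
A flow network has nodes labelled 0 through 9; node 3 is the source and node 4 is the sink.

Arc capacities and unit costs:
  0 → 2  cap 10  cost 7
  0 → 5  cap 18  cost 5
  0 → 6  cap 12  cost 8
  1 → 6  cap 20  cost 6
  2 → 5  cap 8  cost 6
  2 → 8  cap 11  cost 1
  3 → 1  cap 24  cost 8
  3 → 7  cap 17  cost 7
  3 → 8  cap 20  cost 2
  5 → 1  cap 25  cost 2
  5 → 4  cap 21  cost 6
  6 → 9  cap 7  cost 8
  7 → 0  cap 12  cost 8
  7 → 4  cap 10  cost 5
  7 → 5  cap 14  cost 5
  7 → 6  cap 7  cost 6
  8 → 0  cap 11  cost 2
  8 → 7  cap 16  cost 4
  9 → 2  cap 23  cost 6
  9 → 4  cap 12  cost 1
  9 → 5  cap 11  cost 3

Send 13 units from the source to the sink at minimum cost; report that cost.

shortest-cost path #1: 3→8→7→4 push 10 @ unit cost 11 (adds 110)
shortest-cost path #2: 3→8→0→5→4 push 3 @ unit cost 15 (adds 45)
total cost = 155

Minimum cost for 13 units: 155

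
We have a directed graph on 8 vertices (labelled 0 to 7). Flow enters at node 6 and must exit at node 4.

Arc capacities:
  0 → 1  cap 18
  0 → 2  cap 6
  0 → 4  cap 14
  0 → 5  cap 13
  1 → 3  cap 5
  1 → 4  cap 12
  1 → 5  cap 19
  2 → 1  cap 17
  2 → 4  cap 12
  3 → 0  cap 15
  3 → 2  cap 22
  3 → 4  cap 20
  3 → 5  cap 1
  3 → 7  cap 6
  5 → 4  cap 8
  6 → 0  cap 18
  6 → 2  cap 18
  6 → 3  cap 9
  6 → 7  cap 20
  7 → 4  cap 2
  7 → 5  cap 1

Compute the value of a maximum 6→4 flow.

Maximum flow value: 48

augment #1: 6→0→4 bottleneck 14, total now 14
augment #2: 6→2→4 bottleneck 12, total now 26
augment #3: 6→3→4 bottleneck 9, total now 35
augment #4: 6→7→4 bottleneck 2, total now 37
augment #5: 6→0→1→4 bottleneck 4, total now 41
augment #6: 6→2→1→4 bottleneck 6, total now 47
augment #7: 6→7→5→4 bottleneck 1, total now 48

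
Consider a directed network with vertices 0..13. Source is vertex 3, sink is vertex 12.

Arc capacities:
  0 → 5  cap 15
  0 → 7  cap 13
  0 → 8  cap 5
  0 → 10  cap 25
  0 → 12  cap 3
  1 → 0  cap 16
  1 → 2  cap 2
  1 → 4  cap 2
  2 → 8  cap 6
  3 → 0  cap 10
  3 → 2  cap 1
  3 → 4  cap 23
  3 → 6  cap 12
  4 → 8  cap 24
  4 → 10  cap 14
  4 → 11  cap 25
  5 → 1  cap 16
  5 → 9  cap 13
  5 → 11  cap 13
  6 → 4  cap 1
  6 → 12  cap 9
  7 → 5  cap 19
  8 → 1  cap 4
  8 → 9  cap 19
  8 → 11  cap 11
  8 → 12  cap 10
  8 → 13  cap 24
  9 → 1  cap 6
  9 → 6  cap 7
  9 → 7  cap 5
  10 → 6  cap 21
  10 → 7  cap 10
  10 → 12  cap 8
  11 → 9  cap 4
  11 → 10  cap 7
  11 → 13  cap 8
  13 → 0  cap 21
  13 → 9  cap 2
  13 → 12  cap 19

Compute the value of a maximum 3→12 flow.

augment #1: 3→0→12 bottleneck 3, total now 3
augment #2: 3→6→12 bottleneck 9, total now 12
augment #3: 3→0→8→12 bottleneck 5, total now 17
augment #4: 3→0→10→12 bottleneck 2, total now 19
augment #5: 3→2→8→12 bottleneck 1, total now 20
augment #6: 3→4→8→12 bottleneck 4, total now 24
augment #7: 3→4→10→12 bottleneck 6, total now 30
augment #8: 3→4→8→13→12 bottleneck 13, total now 43
augment #9: 3→6→4→8→13→12 bottleneck 1, total now 44

Maximum flow value: 44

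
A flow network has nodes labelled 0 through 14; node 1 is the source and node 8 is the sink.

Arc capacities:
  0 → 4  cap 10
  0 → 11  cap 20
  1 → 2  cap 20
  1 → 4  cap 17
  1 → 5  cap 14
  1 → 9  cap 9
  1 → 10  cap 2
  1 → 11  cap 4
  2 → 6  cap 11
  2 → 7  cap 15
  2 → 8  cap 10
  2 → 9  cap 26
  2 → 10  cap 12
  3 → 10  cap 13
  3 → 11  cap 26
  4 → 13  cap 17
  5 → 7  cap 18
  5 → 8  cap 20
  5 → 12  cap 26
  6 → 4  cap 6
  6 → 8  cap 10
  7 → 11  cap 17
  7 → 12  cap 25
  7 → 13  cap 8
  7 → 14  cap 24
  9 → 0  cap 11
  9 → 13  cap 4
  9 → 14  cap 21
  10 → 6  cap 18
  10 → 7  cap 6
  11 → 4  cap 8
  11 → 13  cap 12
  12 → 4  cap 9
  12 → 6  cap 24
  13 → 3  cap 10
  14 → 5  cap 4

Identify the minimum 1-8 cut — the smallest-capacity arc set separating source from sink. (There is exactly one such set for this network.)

Min-cut arcs: {(1,5), (2,8), (6,8), (14,5)} (total capacity 38)

augment #1: 1→2→8 push 10
augment #2: 1→5→8 push 14
augment #3: 1→2→6→8 push 10
augment #4: 1→9→14→5→8 push 4
max flow = 38; residual-reachable set from 1 gives S-side
cut edges (S→T): {(1,5), (2,8), (6,8), (14,5)} total cap 38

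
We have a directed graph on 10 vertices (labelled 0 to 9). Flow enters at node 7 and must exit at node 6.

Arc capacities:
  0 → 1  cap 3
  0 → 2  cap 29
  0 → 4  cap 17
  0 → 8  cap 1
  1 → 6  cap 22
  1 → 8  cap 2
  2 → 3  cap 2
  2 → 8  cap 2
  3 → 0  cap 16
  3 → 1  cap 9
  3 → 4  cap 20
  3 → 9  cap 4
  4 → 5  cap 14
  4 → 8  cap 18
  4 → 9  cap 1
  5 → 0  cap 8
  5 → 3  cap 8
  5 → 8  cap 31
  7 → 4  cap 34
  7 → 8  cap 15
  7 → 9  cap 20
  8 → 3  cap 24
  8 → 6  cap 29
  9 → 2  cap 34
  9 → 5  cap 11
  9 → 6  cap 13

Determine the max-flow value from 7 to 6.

Maximum flow value: 54

augment #1: 7→8→6 bottleneck 15, total now 15
augment #2: 7→9→6 bottleneck 13, total now 28
augment #3: 7→4→8→6 bottleneck 14, total now 42
augment #4: 7→4→5→0→1→6 bottleneck 3, total now 45
augment #5: 7→4→5→3→1→6 bottleneck 8, total now 53
augment #6: 7→4→8→3→1→6 bottleneck 1, total now 54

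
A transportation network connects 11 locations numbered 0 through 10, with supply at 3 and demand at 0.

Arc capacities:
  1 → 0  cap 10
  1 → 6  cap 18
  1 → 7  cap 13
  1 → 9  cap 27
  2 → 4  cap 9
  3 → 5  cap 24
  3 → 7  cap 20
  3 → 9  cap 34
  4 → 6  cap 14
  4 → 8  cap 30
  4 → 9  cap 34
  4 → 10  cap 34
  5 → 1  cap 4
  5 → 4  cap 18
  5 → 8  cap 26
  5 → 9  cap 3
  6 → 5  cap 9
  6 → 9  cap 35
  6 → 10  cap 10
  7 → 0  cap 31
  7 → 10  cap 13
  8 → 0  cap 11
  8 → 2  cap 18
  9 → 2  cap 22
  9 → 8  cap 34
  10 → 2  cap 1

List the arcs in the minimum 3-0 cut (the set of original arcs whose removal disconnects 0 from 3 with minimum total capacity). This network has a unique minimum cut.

augment #1: 3→7→0 push 20
augment #2: 3→5→1→0 push 4
augment #3: 3→5→8→0 push 11
max flow = 35; residual-reachable set from 3 gives S-side
cut edges (S→T): {(3,7), (5,1), (8,0)} total cap 35

Min-cut arcs: {(3,7), (5,1), (8,0)} (total capacity 35)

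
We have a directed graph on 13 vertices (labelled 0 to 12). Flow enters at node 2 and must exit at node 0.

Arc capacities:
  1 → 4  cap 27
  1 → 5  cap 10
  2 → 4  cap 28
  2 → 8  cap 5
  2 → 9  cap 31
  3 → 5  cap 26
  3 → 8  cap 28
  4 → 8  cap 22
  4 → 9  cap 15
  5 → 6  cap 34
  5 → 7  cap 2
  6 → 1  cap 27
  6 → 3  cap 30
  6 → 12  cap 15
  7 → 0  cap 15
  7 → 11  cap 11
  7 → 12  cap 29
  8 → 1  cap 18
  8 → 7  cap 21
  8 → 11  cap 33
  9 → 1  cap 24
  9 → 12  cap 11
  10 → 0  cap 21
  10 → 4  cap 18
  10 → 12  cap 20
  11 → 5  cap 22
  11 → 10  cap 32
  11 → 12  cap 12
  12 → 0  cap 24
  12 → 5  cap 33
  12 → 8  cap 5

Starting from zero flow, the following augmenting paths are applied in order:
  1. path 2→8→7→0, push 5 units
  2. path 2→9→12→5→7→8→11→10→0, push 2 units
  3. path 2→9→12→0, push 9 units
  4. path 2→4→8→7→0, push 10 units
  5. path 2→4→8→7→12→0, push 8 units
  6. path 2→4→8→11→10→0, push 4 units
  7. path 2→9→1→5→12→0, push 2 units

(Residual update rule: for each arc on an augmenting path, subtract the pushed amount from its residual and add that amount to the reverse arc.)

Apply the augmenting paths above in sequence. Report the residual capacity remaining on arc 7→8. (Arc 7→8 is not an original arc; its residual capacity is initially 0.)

after path 1 (2→8→7→0, push 5): res(7,8)=5
after path 2 (2→9→12→5→7→8→11→10→0, push 2): res(7,8)=3
after path 3 (2→9→12→0, push 9): res(7,8)=3
after path 4 (2→4→8→7→0, push 10): res(7,8)=13
after path 5 (2→4→8→7→12→0, push 8): res(7,8)=21
after path 6 (2→4→8→11→10→0, push 4): res(7,8)=21
after path 7 (2→9→1→5→12→0, push 2): res(7,8)=21

Residual capacity of (7,8): 21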